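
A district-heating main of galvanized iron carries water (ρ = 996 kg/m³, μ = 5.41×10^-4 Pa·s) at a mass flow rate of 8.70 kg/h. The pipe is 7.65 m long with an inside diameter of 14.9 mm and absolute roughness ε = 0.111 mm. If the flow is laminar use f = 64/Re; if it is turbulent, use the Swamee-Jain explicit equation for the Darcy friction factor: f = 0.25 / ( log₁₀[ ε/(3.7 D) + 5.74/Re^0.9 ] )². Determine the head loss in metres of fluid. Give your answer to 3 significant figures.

ṁ = 8.70 kg/h = 8.70/3600 = 0.002417 kg/s.
A = πD²/4 = π(0.0149)²/4 = 0.0001744 m²; mean velocity V = ṁ/(ρA) = 0.002417/(996 · 0.0001744) = 0.01392 m/s.
Reynolds number Re = ρVD/μ = 996 · 0.01392 · 0.0149 / 0.000541 = 381.7.
Re < 2300 → laminar flow, so f = 64/Re = 64/381.7 = 0.1677 (the turbulent correlation is not needed).
Darcy-Weisbach: ΔP = f(L/D)(ρV²/2) = 0.1677·(7.65/0.0149)·(996·0.01392²/2) = 0.1677·513.4·0.09643 = 8.301 Pa.
Head loss h_f = ΔP/(ρg) = 8.301/(996·9.81) = 8.50×10^-4 m.

h_f ≈ 8.50×10^-4 m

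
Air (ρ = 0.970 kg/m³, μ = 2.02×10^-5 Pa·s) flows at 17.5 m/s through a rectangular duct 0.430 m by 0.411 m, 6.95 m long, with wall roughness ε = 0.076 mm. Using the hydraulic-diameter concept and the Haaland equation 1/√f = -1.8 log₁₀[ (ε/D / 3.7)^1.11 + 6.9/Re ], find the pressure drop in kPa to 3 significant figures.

Hydraulic diameter D_h = 4A/P = 4·(0.43·0.411)/(2·(0.43+0.411)) = 0.7069/1.682 = 0.4203 m.
Re = ρVD_h/μ = 0.97·17.5·0.4203/2.02e-05 = 3.532e+05.
ε/D_h = 7.6e-05/0.4203 = 0.000181; Haaland gives 1/√f = -1.8 log₁₀[1.64e-05+1.95e-05] = 8, so f = 0.01562.
ΔP = f(L/D_h)(ρV²/2) = 0.01562·6.95/0.4203·148.5 = 38.38 Pa.
ΔP = 0.0384 kPa.

ΔP ≈ 0.0384 kPa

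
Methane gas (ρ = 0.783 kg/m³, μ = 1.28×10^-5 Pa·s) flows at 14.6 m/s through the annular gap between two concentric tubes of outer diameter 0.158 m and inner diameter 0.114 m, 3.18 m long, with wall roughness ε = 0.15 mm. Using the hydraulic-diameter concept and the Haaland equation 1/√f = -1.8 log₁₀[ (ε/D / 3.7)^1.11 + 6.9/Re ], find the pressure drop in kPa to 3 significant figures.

ΔP ≈ 0.180 kPa

Hydraulic diameter D_h = 4A/P = D_o - D_i = 0.158 - 0.114 = 0.044 m.
Re = ρVD_h/μ = 0.783·14.6·0.044/1.28e-05 = 3.93e+04.
ε/D_h = 0.00015/0.044 = 0.00341; Haaland gives 1/√f = -1.8 log₁₀[0.000427+0.000176] = 5.796, so f = 0.02977.
ΔP = f(L/D_h)(ρV²/2) = 0.02977·3.18/0.044·83.45 = 179.5 Pa.
ΔP = 0.180 kPa.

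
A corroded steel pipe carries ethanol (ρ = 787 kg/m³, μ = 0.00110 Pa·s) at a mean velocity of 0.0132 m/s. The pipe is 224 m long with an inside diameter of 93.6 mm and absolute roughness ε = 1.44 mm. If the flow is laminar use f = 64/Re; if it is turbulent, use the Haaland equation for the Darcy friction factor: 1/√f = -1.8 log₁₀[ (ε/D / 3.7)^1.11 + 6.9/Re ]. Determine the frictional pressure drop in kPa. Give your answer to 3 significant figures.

Reynolds number Re = ρVD/μ = 787 · 0.0132 · 0.0936 / 0.0011 = 884.
Re < 2300 → laminar flow, so f = 64/Re = 64/884 = 0.0724 (the turbulent correlation is not needed).
Darcy-Weisbach: ΔP = f(L/D)(ρV²/2) = 0.0724·(224/0.0936)·(787·0.0132²/2) = 0.0724·2393·0.06856 = 11.88 Pa.
ΔP = 11.88 Pa = 0.0119 kPa.

ΔP ≈ 0.0119 kPa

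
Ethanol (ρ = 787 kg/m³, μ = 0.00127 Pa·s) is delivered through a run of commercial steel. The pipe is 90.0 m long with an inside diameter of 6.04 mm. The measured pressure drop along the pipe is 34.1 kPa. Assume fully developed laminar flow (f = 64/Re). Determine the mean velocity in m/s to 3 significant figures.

For laminar flow, f = 64/Re with Re = ρVD/μ, so Darcy-Weisbach reduces to ΔP = 32μLV/D². Solving for V: V = ΔP·D²/(32μL) = 3.41e+04·(0.00604)²/(32·0.00127·90) = 0.3401 m/s.
Check: Re = ρVD/μ = 787·0.3401·0.00604/0.00127 = 1273 < 2300, so the laminar assumption holds.

V ≈ 0.340 m/s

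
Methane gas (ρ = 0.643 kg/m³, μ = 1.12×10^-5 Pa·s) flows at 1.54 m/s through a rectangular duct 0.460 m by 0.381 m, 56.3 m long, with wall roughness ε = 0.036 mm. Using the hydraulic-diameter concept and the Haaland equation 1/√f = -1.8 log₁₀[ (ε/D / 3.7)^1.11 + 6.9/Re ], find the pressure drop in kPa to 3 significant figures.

Hydraulic diameter D_h = 4A/P = 4·(0.46·0.381)/(2·(0.46+0.381)) = 0.701/1.682 = 0.4168 m.
Re = ρVD_h/μ = 0.643·1.54·0.4168/1.12e-05 = 3.685e+04.
ε/D_h = 3.6e-05/0.4168 = 8.64e-05; Haaland gives 1/√f = -1.8 log₁₀[7.22e-06+0.000187] = 6.68, so f = 0.02241.
ΔP = f(L/D_h)(ρV²/2) = 0.02241·56.3/0.4168·0.7625 = 2.308 Pa.
ΔP = 0.00231 kPa.

ΔP ≈ 0.00231 kPa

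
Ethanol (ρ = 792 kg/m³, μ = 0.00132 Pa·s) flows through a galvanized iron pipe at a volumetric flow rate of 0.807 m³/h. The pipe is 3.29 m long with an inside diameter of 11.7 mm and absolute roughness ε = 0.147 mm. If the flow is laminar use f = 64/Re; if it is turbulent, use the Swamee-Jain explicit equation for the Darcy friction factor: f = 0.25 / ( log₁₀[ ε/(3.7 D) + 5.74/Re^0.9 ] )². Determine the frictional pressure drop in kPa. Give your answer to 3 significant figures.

ΔP ≈ 21.8 kPa

Q = 0.807 m³/h = 0.807/3600 = 0.0002242 m³/s.
Cross-sectional area A = πD²/4 = π(0.0117)²/4 = 0.0001075 m²; mean velocity V = Q/A = 0.0002242/0.0001075 = 2.085 m/s.
Reynolds number Re = ρVD/μ = 792 · 2.085 · 0.0117 / 0.00132 = 1.464e+04.
Re > 4000 → turbulent. Relative roughness ε/D = 0.000147/0.0117 = 0.0126. Swamee-Jain: f = 0.25/(log₁₀[0.0126/3.7 + 5.74/1.464e+04^0.9])² = 0.25/(log₁₀[0.0034 + 0.00102])² = 0.25/(-2.355)² = 0.04509.
Darcy-Weisbach: ΔP = f(L/D)(ρV²/2) = 0.04509·(3.29/0.0117)·(792·2.085²/2) = 0.04509·281.2·1722 = 2.183e+04 Pa.
ΔP = 2.183e+04 Pa = 21.8 kPa.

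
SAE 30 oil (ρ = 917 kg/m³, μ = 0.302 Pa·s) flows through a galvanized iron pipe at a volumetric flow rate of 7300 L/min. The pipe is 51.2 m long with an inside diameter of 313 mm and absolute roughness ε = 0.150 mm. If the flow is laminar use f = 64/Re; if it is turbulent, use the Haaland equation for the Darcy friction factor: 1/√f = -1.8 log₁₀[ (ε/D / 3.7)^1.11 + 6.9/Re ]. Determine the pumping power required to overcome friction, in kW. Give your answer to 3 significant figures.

P ≈ 0.972 kW

Q = 7300 L/min = 7300/60000 = 0.1217 m³/s.
Cross-sectional area A = πD²/4 = π(0.313)²/4 = 0.07694 m²; mean velocity V = Q/A = 0.1217/0.07694 = 1.581 m/s.
Reynolds number Re = ρVD/μ = 917 · 1.581 · 0.313 / 0.302 = 1503.
Re < 2300 → laminar flow, so f = 64/Re = 64/1503 = 0.04259 (the turbulent correlation is not needed).
Darcy-Weisbach: ΔP = f(L/D)(ρV²/2) = 0.04259·(51.2/0.313)·(917·1.581²/2) = 0.04259·163.6·1146 = 7986 Pa.
Pumping power P = QΔP = 0.1217·7986 = 971.6 W = 0.972 kW.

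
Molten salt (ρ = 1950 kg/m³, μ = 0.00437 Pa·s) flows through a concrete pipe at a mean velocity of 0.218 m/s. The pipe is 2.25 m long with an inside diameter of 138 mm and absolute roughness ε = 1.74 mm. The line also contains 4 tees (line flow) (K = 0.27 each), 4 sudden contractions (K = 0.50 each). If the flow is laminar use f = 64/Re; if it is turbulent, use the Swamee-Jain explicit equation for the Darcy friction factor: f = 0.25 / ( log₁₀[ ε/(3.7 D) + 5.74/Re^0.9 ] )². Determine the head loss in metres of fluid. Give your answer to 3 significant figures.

h_f ≈ 0.00926 m

Reynolds number Re = ρVD/μ = 1950 · 0.218 · 0.138 / 0.00437 = 1.342e+04.
Re > 4000 → turbulent. Relative roughness ε/D = 0.00174/0.138 = 0.0126. Swamee-Jain: f = 0.25/(log₁₀[0.0126/3.7 + 5.74/1.342e+04^0.9])² = 0.25/(log₁₀[0.00341 + 0.00111])² = 0.25/(-2.345)² = 0.04545.
Total minor-loss coefficient ΣK = 4·0.27 + 4·0.5 = 3.08.
ΔP = [f·L/D + ΣK]·(ρV²/2) = [0.04545·2.25/0.138 + 3.08]·(1950·0.218²/2) = [0.741 + 3.08]·46.34 = 177 Pa.
Head loss h_f = ΔP/(ρg) = 177/(1950·9.81) = 0.00926 m.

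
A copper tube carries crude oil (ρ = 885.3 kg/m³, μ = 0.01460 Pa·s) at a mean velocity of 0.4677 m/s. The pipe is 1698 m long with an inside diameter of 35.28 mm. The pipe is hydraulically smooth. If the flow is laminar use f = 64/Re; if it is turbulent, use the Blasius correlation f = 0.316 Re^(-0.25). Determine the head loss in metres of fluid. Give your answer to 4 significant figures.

Reynolds number Re = ρVD/μ = 885.3 · 0.4677 · 0.03528 / 0.0146 = 1001.
Re < 2300 → laminar flow, so f = 64/Re = 64/1001 = 0.06397 (the turbulent correlation is not needed).
Darcy-Weisbach: ΔP = f(L/D)(ρV²/2) = 0.06397·(1698/0.03528)·(885.3·0.4677²/2) = 0.06397·4.813e+04·96.83 = 2.981e+05 Pa.
Head loss h_f = ΔP/(ρg) = 2.981e+05/(885.3·9.81) = 34.32 m.

h_f ≈ 34.32 m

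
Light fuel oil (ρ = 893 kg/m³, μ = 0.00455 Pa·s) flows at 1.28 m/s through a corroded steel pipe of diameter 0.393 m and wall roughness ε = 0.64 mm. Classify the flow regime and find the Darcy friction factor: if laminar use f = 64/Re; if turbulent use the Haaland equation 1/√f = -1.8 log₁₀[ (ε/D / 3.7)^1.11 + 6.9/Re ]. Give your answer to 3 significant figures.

Re = ρVD/μ = 893·1.28·0.393/0.00455 = 9.873e+04.
Re > 4000 → turbulent. ε/D = 0.00064/0.393 = 0.00163; Haaland: 1/√f = -1.8 log₁₀[0.000188 + 6.99e-05] = 6.459, so f = 0.02397.

f ≈ 0.0240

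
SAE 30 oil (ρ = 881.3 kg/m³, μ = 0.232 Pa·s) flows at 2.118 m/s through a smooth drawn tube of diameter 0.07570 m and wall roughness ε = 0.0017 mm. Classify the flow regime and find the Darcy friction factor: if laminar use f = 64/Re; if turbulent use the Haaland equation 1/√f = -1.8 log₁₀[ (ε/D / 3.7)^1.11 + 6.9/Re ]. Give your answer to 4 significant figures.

Re = ρVD/μ = 881.3·2.118·0.0757/0.232 = 609.1.
Re < 2300 → laminar, so f = 64/Re = 0.1051 (roughness is irrelevant in laminar flow).

f ≈ 0.1051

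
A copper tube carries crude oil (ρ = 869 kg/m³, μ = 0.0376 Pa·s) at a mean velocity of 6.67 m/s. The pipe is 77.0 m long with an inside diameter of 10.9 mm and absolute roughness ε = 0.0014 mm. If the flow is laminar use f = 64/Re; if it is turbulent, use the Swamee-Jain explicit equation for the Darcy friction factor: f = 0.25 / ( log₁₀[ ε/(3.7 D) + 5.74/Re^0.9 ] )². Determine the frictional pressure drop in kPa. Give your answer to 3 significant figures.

Reynolds number Re = ρVD/μ = 869 · 6.67 · 0.0109 / 0.0376 = 1680.
Re < 2300 → laminar flow, so f = 64/Re = 64/1680 = 0.03809 (the turbulent correlation is not needed).
Darcy-Weisbach: ΔP = f(L/D)(ρV²/2) = 0.03809·(77/0.0109)·(869·6.67²/2) = 0.03809·7064·1.933e+04 = 5.201e+06 Pa.
ΔP = 5.201e+06 Pa = 5200 kPa.

ΔP ≈ 5200 kPa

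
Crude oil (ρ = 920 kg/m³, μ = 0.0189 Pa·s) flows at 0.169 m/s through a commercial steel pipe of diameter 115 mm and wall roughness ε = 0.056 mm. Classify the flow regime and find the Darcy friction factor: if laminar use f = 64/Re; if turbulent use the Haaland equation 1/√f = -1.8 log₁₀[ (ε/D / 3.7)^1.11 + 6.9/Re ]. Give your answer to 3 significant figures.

f ≈ 0.0677

Re = ρVD/μ = 920·0.169·0.115/0.0189 = 946.
Re < 2300 → laminar, so f = 64/Re = 0.06765 (roughness is irrelevant in laminar flow).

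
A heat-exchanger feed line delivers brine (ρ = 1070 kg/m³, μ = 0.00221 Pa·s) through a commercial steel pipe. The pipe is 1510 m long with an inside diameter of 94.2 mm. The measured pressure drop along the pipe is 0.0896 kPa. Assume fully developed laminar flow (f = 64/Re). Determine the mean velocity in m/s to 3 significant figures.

For laminar flow, f = 64/Re with Re = ρVD/μ, so Darcy-Weisbach reduces to ΔP = 32μLV/D². Solving for V: V = ΔP·D²/(32μL) = 89.6·(0.0942)²/(32·0.00221·1510) = 0.007445 m/s.
Check: Re = ρVD/μ = 1070·0.007445·0.0942/0.00221 = 339.6 < 2300, so the laminar assumption holds.

V ≈ 0.00745 m/s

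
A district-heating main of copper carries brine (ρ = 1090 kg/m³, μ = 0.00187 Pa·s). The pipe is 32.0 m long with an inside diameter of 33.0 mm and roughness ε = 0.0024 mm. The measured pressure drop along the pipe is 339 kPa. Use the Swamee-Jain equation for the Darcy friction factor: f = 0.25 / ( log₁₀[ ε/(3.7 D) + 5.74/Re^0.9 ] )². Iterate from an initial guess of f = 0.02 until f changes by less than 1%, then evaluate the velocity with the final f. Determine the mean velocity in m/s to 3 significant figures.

V ≈ 6.00 m/s

Rearranging Darcy-Weisbach: V = √(2·ΔP·D/(f·L·ρ)). With ε/D = 2.4e-06/0.033 = 7.27e-05, iterate starting from f = 0.02:
  f = 0.02 → V = √(2·3.39e+05·0.033/(0.02·32·1090)) = 5.663 m/s; Re = ρVD/μ = 1.089e+05; f → 0.018
  f = 0.018 → V = 5.969 m/s; Re = 1.148e+05; f → 0.01783
Converged (Δf/f < 1%). With the final f = 0.01783: V = √(2·3.39e+05·0.033/(0.01783·32·1090)) = 5.999 m/s.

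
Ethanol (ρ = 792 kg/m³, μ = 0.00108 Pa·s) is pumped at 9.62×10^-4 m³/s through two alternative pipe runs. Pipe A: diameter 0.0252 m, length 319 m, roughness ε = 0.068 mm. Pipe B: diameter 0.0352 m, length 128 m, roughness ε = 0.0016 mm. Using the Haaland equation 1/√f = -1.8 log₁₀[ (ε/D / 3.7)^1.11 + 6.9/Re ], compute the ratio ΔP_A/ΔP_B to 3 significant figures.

ΔP_A/ΔP_B ≈ 15.6

Pipe A: V = Q/A = 0.000962/0.0004988 = 1.929 m/s; Re = 3.564e+04; ε/D = 0.0027; Haaland → f = 0.02866; ΔP_A = f(L/D)(ρV²/2) = 5.345e+05 Pa.
Pipe B: V = Q/A = 0.000962/0.0009731 = 0.9886 m/s; Re = 2.552e+04; ε/D = 4.55e-05; Haaland → f = 0.02432; ΔP_B = f(L/D)(ρV²/2) = 3.423e+04 Pa.
ΔP_A/ΔP_B = 5.345e+05/3.423e+04 = 15.6.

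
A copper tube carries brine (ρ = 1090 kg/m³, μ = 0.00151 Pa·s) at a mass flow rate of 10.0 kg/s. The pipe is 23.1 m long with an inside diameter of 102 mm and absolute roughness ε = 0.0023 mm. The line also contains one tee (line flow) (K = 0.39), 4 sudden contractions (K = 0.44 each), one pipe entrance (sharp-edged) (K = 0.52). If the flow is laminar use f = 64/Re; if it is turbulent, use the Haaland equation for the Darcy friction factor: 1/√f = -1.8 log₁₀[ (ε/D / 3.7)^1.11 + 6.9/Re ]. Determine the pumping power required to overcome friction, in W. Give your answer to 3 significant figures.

P ≈ 43.4 W

A = πD²/4 = π(0.102)²/4 = 0.008171 m²; mean velocity V = ṁ/(ρA) = 10/(1090 · 0.008171) = 1.123 m/s.
Reynolds number Re = ρVD/μ = 1090 · 1.123 · 0.102 / 0.00151 = 8.267e+04.
Re > 4000 → turbulent. Relative roughness ε/D = 2.3e-06/0.102 = 2.25e-05. Haaland: 1/√f = -1.8 log₁₀[(2.25e-05/3.7)^1.11 + 6.9/8.267e+04] = -1.8 log₁₀[1.63e-06 + 8.35e-05] = 7.326, so f = 0.01863.
Total minor-loss coefficient ΣK = 1·0.39 + 4·0.44 + 1·0.52 = 2.67.
ΔP = [f·L/D + ΣK]·(ρV²/2) = [0.01863·23.1/0.102 + 2.67]·(1090·1.123²/2) = [4.219 + 2.67]·687 = 4733 Pa.
Q = ṁ/ρ = 10/1090 = 0.009174 m³/s.
Pumping power P = QΔP = 0.009174·4733 = 43.42 W = 43.4 W.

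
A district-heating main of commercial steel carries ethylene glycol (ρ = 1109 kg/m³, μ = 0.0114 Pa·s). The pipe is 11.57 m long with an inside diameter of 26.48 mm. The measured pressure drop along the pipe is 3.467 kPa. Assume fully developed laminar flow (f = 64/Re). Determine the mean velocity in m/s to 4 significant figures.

V ≈ 0.5760 m/s

For laminar flow, f = 64/Re with Re = ρVD/μ, so Darcy-Weisbach reduces to ΔP = 32μLV/D². Solving for V: V = ΔP·D²/(32μL) = 3467·(0.02648)²/(32·0.0114·11.57) = 0.576 m/s.
Check: Re = ρVD/μ = 1109·0.576·0.02648/0.0114 = 1484 < 2300, so the laminar assumption holds.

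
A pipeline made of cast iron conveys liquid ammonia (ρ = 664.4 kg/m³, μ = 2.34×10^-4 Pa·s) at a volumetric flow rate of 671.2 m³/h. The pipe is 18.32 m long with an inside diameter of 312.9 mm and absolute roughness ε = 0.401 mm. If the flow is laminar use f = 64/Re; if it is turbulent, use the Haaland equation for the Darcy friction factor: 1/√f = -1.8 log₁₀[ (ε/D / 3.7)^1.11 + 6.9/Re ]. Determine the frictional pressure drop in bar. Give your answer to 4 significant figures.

Q = 671.2 m³/h = 671.2/3600 = 0.1864 m³/s.
Cross-sectional area A = πD²/4 = π(0.3129)²/4 = 0.0769 m²; mean velocity V = Q/A = 0.1864/0.0769 = 2.425 m/s.
Reynolds number Re = ρVD/μ = 664.4 · 2.425 · 0.3129 / 0.000234 = 2.154e+06.
Re > 4000 → turbulent. Relative roughness ε/D = 0.000401/0.3129 = 0.00128. Haaland: 1/√f = -1.8 log₁₀[(0.00128/3.7)^1.11 + 6.9/2.154e+06] = -1.8 log₁₀[0.000144 + 3.2e-06] = 6.897, so f = 0.02102.
Darcy-Weisbach: ΔP = f(L/D)(ρV²/2) = 0.02102·(18.32/0.3129)·(664.4·2.425²/2) = 0.02102·58.55·1953 = 2404 Pa.
ΔP = 2404 Pa = 0.02404 bar.

ΔP ≈ 0.02404 bar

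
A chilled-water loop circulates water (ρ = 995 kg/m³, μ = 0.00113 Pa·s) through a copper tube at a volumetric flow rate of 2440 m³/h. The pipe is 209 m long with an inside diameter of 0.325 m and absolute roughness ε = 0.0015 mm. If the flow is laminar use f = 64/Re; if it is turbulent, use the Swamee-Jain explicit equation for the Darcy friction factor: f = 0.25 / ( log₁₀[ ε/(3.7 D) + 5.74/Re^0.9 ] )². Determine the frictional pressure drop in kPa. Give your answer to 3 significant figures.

ΔP ≈ 220 kPa

Q = 2440 m³/h = 2440/3600 = 0.6778 m³/s.
Cross-sectional area A = πD²/4 = π(0.325)²/4 = 0.08296 m²; mean velocity V = Q/A = 0.6778/0.08296 = 8.17 m/s.
Reynolds number Re = ρVD/μ = 995 · 8.17 · 0.325 / 0.00113 = 2.338e+06.
Re > 4000 → turbulent. Relative roughness ε/D = 1.5e-06/0.325 = 4.62e-06. Swamee-Jain: f = 0.25/(log₁₀[4.62e-06/3.7 + 5.74/2.338e+06^0.9])² = 0.25/(log₁₀[1.25e-06 + 1.06e-05])² = 0.25/(-4.925)² = 0.01031.
Darcy-Weisbach: ΔP = f(L/D)(ρV²/2) = 0.01031·(209/0.325)·(995·8.17²/2) = 0.01031·643.1·3.321e+04 = 2.201e+05 Pa.
ΔP = 2.201e+05 Pa = 220 kPa.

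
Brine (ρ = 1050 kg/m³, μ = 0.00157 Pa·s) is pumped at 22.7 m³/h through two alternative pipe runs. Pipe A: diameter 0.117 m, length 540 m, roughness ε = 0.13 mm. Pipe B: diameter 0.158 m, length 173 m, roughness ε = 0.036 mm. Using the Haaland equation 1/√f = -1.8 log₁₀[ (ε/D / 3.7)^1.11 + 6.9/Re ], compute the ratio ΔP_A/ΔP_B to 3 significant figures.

Pipe A: V = Q/A = 0.006306/0.01075 = 0.5865 m/s; Re = 4.589e+04; ε/D = 0.00111; Haaland → f = 0.02431; ΔP_A = f(L/D)(ρV²/2) = 2.026e+04 Pa.
Pipe B: V = Q/A = 0.006306/0.01961 = 0.3216 m/s; Re = 3.398e+04; ε/D = 0.000228; Haaland → f = 0.02318; ΔP_B = f(L/D)(ρV²/2) = 1378 Pa.
ΔP_A/ΔP_B = 2.026e+04/1378 = 14.7.

ΔP_A/ΔP_B ≈ 14.7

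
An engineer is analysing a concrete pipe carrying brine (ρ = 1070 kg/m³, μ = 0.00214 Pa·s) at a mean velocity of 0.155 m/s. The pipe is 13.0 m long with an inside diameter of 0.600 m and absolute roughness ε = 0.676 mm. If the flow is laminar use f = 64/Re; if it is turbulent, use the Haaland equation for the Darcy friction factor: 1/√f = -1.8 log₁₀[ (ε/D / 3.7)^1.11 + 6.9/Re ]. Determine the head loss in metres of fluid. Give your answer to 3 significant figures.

Reynolds number Re = ρVD/μ = 1070 · 0.155 · 0.6 / 0.00214 = 4.65e+04.
Re > 4000 → turbulent. Relative roughness ε/D = 0.000676/0.6 = 0.00113. Haaland: 1/√f = -1.8 log₁₀[(0.00113/3.7)^1.11 + 6.9/4.65e+04] = -1.8 log₁₀[0.000125 + 0.000148] = 6.414, so f = 0.02431.
Darcy-Weisbach: ΔP = f(L/D)(ρV²/2) = 0.02431·(13/0.6)·(1070·0.155²/2) = 0.02431·21.67·12.85 = 6.77 Pa.
Head loss h_f = ΔP/(ρg) = 6.77/(1070·9.81) = 6.45×10^-4 m.

h_f ≈ 6.45×10^-4 m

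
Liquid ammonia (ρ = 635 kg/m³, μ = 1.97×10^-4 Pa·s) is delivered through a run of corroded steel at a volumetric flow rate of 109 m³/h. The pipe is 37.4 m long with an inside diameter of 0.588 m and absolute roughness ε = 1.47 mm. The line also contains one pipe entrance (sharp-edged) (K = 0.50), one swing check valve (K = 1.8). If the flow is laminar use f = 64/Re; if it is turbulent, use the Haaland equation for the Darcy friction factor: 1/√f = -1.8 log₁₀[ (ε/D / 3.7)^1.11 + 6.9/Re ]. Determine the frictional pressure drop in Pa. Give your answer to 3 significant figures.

Q = 109 m³/h = 109/3600 = 0.03028 m³/s.
Cross-sectional area A = πD²/4 = π(0.588)²/4 = 0.2715 m²; mean velocity V = Q/A = 0.03028/0.2715 = 0.1115 m/s.
Reynolds number Re = ρVD/μ = 635 · 0.1115 · 0.588 / 0.000197 = 2.113e+05.
Re > 4000 → turbulent. Relative roughness ε/D = 0.00147/0.588 = 0.0025. Haaland: 1/√f = -1.8 log₁₀[(0.0025/3.7)^1.11 + 6.9/2.113e+05] = -1.8 log₁₀[0.000303 + 3.27e-05] = 6.254, so f = 0.02557.
Total minor-loss coefficient ΣK = 1·0.5 + 1·1.8 = 2.3.
ΔP = [f·L/D + ΣK]·(ρV²/2) = [0.02557·37.4/0.588 + 2.3]·(635·0.1115²/2) = [1.626 + 2.3]·3.947 = 15.5 Pa.

ΔP ≈ 15.5 Pa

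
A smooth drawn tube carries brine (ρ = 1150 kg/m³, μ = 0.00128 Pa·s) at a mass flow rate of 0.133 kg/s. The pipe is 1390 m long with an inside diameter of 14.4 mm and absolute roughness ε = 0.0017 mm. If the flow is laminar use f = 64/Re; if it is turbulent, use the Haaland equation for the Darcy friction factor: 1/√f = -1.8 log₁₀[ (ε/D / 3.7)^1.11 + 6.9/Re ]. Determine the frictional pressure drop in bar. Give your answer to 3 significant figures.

A = πD²/4 = π(0.0144)²/4 = 0.0001629 m²; mean velocity V = ṁ/(ρA) = 0.133/(1150 · 0.0001629) = 0.7101 m/s.
Reynolds number Re = ρVD/μ = 1150 · 0.7101 · 0.0144 / 0.00128 = 9187.
Re > 4000 → turbulent. Relative roughness ε/D = 1.7e-06/0.0144 = 0.000118. Haaland: 1/√f = -1.8 log₁₀[(0.000118/3.7)^1.11 + 6.9/9187] = -1.8 log₁₀[1.02e-05 + 0.000751] = 5.613, so f = 0.03174.
Darcy-Weisbach: ΔP = f(L/D)(ρV²/2) = 0.03174·(1390/0.0144)·(1150·0.7101²/2) = 0.03174·9.653e+04·290 = 8.883e+05 Pa.
ΔP = 8.883e+05 Pa = 8.88 bar.

ΔP ≈ 8.88 bar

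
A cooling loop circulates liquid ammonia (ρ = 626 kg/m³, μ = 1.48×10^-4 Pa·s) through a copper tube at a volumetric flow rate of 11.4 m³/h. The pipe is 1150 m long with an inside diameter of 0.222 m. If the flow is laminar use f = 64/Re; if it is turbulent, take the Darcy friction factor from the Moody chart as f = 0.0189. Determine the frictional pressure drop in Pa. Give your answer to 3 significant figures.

Q = 11.4 m³/h = 11.4/3600 = 0.003167 m³/s.
Cross-sectional area A = πD²/4 = π(0.222)²/4 = 0.03871 m²; mean velocity V = Q/A = 0.003167/0.03871 = 0.08181 m/s.
Reynolds number Re = ρVD/μ = 626 · 0.08181 · 0.222 / 0.000148 = 7.682e+04.
Re > 4000 → turbulent; use the Moody-chart value f = 0.0189.
Darcy-Weisbach: ΔP = f(L/D)(ρV²/2) = 0.0189·(1150/0.222)·(626·0.08181²/2) = 0.0189·5180·2.095 = 205.1 Pa.

ΔP ≈ 205 Pa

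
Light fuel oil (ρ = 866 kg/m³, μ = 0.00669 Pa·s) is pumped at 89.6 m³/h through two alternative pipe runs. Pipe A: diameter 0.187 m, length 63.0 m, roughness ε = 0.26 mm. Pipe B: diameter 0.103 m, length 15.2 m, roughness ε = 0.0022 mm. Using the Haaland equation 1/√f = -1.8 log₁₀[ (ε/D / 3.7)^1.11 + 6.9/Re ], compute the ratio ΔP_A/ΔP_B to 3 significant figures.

Pipe A: V = Q/A = 0.02489/0.02746 = 0.9062 m/s; Re = 2.194e+04; ε/D = 0.00139; Haaland → f = 0.02791; ΔP_A = f(L/D)(ρV²/2) = 3343 Pa.
Pipe B: V = Q/A = 0.02489/0.008332 = 2.987 m/s; Re = 3.983e+04; ε/D = 2.14e-05; Haaland → f = 0.02186; ΔP_B = f(L/D)(ρV²/2) = 1.246e+04 Pa.
ΔP_A/ΔP_B = 3343/1.246e+04 = 0.268.

ΔP_A/ΔP_B ≈ 0.268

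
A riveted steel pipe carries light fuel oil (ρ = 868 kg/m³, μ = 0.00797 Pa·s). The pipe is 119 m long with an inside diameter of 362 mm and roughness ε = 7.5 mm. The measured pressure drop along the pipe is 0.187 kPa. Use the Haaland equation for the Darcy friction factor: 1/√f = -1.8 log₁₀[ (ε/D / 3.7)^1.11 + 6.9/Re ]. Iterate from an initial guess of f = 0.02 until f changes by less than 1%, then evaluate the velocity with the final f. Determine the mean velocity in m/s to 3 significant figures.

V ≈ 0.154 m/s

Rearranging Darcy-Weisbach: V = √(2·ΔP·D/(f·L·ρ)). With ε/D = 0.0075/0.362 = 0.0207, iterate starting from f = 0.02:
  f = 0.02 → V = √(2·187·0.362/(0.02·119·868)) = 0.256 m/s; Re = ρVD/μ = 1.009e+04; f → 0.05294
  f = 0.05294 → V = 0.1574 m/s; Re = 6204; f → 0.05501
  f = 0.05501 → V = 0.1544 m/s; Re = 6086; f → 0.05511
Converged (Δf/f < 1%). With the final f = 0.05511: V = √(2·187·0.362/(0.05511·119·868)) = 0.1542 m/s.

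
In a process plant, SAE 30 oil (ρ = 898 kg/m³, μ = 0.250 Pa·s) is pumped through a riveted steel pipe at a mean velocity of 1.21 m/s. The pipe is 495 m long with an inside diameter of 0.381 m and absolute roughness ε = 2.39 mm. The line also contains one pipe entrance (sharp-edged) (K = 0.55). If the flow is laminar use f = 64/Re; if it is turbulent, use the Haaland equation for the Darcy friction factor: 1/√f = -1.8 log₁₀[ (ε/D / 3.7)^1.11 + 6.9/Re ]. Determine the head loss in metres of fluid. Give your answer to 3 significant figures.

Reynolds number Re = ρVD/μ = 898 · 1.21 · 0.381 / 0.25 = 1656.
Re < 2300 → laminar flow, so f = 64/Re = 64/1656 = 0.03865 (the turbulent correlation is not needed).
Total minor-loss coefficient ΣK = 1·0.55 = 0.55.
ΔP = [f·L/D + ΣK]·(ρV²/2) = [0.03865·495/0.381 + 0.55]·(898·1.21²/2) = [50.21 + 0.55]·657.4 = 3.337e+04 Pa.
Head loss h_f = ΔP/(ρg) = 3.337e+04/(898·9.81) = 3.79 m.

h_f ≈ 3.79 m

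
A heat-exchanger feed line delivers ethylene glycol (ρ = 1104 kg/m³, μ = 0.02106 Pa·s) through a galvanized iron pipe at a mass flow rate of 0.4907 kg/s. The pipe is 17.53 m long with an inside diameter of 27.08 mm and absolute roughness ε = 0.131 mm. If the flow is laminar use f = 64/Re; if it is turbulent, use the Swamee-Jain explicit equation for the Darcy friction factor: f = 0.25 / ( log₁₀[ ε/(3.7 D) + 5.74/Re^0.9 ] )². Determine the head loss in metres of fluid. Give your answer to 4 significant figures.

h_f ≈ 1.148 m

A = πD²/4 = π(0.02708)²/4 = 0.000576 m²; mean velocity V = ṁ/(ρA) = 0.4907/(1104 · 0.000576) = 0.7717 m/s.
Reynolds number Re = ρVD/μ = 1104 · 0.7717 · 0.02708 / 0.0211 = 1096.
Re < 2300 → laminar flow, so f = 64/Re = 64/1096 = 0.05842 (the turbulent correlation is not needed).
Darcy-Weisbach: ΔP = f(L/D)(ρV²/2) = 0.05842·(17.53/0.02708)·(1104·0.7717²/2) = 0.05842·647.3·328.7 = 1.243e+04 Pa.
Head loss h_f = ΔP/(ρg) = 1.243e+04/(1104·9.81) = 1.148 m.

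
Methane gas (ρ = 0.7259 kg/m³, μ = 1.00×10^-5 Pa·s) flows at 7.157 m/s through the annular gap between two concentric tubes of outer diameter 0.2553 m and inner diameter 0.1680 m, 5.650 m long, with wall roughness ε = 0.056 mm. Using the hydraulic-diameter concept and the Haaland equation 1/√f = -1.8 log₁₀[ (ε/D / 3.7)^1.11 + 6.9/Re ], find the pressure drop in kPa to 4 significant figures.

Hydraulic diameter D_h = 4A/P = D_o - D_i = 0.2553 - 0.168 = 0.0873 m.
Re = ρVD_h/μ = 0.7259·7.157·0.0873/1e-05 = 4.535e+04.
ε/D_h = 5.6e-05/0.0873 = 0.000641; Haaland gives 1/√f = -1.8 log₁₀[6.69e-05+0.000152] = 6.587, so f = 0.02305.
ΔP = f(L/D_h)(ρV²/2) = 0.02305·5.65/0.0873·18.59 = 27.73 Pa.
ΔP = 0.02773 kPa.

ΔP ≈ 0.02773 kPa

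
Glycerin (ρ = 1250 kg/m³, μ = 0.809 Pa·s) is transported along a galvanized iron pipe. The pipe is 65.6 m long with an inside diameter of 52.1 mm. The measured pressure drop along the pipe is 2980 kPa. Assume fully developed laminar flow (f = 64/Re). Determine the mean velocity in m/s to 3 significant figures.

V ≈ 4.76 m/s

For laminar flow, f = 64/Re with Re = ρVD/μ, so Darcy-Weisbach reduces to ΔP = 32μLV/D². Solving for V: V = ΔP·D²/(32μL) = 2.98e+06·(0.0521)²/(32·0.809·65.6) = 4.763 m/s.
Check: Re = ρVD/μ = 1250·4.763·0.0521/0.809 = 383.4 < 2300, so the laminar assumption holds.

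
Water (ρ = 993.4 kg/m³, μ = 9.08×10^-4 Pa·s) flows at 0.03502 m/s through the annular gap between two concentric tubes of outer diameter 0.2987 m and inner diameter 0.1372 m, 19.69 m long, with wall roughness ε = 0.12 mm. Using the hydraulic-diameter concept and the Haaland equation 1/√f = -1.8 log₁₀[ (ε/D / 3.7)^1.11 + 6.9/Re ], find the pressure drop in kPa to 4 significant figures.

Hydraulic diameter D_h = 4A/P = D_o - D_i = 0.2987 - 0.1372 = 0.1615 m.
Re = ρVD_h/μ = 993.4·0.03502·0.1615/0.000908 = 6188.
ε/D_h = 0.00012/0.1615 = 0.000743; Haaland gives 1/√f = -1.8 log₁₀[7.87e-05+0.00112] = 5.261, so f = 0.03612.
ΔP = f(L/D_h)(ρV²/2) = 0.03612·19.69/0.1615·0.6092 = 2.683 Pa.
ΔP = 0.002683 kPa.

ΔP ≈ 0.002683 kPa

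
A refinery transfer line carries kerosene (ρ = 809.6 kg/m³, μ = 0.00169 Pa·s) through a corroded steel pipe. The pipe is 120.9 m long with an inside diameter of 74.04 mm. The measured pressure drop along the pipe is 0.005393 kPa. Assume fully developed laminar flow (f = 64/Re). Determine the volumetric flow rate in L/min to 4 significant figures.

Q ≈ 1.168 L/min

For laminar flow, f = 64/Re with Re = ρVD/μ, so Darcy-Weisbach reduces to ΔP = 32μLV/D². Solving for V: V = ΔP·D²/(32μL) = 5.393·(0.07404)²/(32·0.00169·120.9) = 0.004522 m/s.
Check: Re = ρVD/μ = 809.6·0.004522·0.07404/0.00169 = 160.4 < 2300, so the laminar assumption holds.
Q = V·A = 0.004522·(π/4·0.07404²) = 1.947e-05 m³/s = 1.168 L/min.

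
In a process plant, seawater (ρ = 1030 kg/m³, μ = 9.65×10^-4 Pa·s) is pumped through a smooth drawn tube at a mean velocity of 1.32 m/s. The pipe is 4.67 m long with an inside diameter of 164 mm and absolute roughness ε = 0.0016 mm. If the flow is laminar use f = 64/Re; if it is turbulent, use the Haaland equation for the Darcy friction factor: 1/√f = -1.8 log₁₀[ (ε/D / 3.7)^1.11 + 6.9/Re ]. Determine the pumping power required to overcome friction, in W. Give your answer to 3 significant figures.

Reynolds number Re = ρVD/μ = 1030 · 1.32 · 0.164 / 0.000965 = 2.311e+05.
Re > 4000 → turbulent. Relative roughness ε/D = 1.6e-06/0.164 = 9.76e-06. Haaland: 1/√f = -1.8 log₁₀[(9.76e-06/3.7)^1.11 + 6.9/2.311e+05] = -1.8 log₁₀[6.42e-07 + 2.99e-05] = 8.128, so f = 0.01514.
Darcy-Weisbach: ΔP = f(L/D)(ρV²/2) = 0.01514·(4.67/0.164)·(1030·1.32²/2) = 0.01514·28.48·897.3 = 386.8 Pa.
Q = V·A = 1.32·0.02112 = 0.02788 m³/s.
Pumping power P = QΔP = 0.02788·386.8 = 10.78 W = 10.8 W.

P ≈ 10.8 W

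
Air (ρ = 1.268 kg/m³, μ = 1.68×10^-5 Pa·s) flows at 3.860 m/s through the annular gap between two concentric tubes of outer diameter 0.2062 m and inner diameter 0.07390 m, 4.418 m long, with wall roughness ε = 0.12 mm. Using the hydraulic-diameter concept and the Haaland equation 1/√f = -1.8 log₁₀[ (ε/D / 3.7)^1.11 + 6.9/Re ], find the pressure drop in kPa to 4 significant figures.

Hydraulic diameter D_h = 4A/P = D_o - D_i = 0.2062 - 0.0739 = 0.1323 m.
Re = ρVD_h/μ = 1.268·3.86·0.1323/1.68e-05 = 3.854e+04.
ε/D_h = 0.00012/0.1323 = 0.000907; Haaland gives 1/√f = -1.8 log₁₀[9.82e-05+0.000179] = 6.403, so f = 0.02439.
ΔP = f(L/D_h)(ρV²/2) = 0.02439·4.418/0.1323·9.446 = 7.695 Pa.
ΔP = 0.007695 kPa.

ΔP ≈ 0.007695 kPa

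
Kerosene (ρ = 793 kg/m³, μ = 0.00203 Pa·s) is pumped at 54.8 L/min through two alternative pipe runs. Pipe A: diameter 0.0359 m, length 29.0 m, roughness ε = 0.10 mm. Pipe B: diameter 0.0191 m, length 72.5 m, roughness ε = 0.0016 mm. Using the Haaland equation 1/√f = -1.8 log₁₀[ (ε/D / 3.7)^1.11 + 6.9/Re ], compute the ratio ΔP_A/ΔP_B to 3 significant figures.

ΔP_A/ΔP_B ≈ 0.0228

Pipe A: V = Q/A = 0.0009133/0.001012 = 0.9023 m/s; Re = 1.265e+04; ε/D = 0.00279; Haaland → f = 0.03313; ΔP_A = f(L/D)(ρV²/2) = 8639 Pa.
Pipe B: V = Q/A = 0.0009133/0.0002865 = 3.188 m/s; Re = 2.378e+04; ε/D = 8.38e-05; Haaland → f = 0.02481; ΔP_B = f(L/D)(ρV²/2) = 3.794e+05 Pa.
ΔP_A/ΔP_B = 8639/3.794e+05 = 0.0228.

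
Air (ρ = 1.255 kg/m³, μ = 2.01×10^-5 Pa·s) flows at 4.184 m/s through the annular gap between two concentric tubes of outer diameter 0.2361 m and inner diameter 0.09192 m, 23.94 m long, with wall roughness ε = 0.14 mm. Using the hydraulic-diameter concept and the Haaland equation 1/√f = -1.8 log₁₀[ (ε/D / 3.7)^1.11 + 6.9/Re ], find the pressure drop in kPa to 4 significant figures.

ΔP ≈ 0.04495 kPa

Hydraulic diameter D_h = 4A/P = D_o - D_i = 0.2361 - 0.09192 = 0.1442 m.
Re = ρVD_h/μ = 1.255·4.184·0.1442/2.01e-05 = 3.767e+04.
ε/D_h = 0.00014/0.1442 = 0.000971; Haaland gives 1/√f = -1.8 log₁₀[0.000106+0.000183] = 6.37, so f = 0.02464.
ΔP = f(L/D_h)(ρV²/2) = 0.02464·23.94/0.1442·10.98 = 44.95 Pa.
ΔP = 0.04495 kPa.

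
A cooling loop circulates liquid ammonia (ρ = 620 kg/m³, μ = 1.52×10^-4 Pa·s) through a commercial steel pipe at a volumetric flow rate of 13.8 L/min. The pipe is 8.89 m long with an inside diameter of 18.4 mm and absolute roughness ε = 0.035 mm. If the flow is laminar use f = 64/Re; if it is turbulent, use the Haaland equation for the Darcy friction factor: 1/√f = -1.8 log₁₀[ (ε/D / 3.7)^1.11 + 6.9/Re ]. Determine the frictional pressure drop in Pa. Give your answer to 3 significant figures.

ΔP ≈ 2850 Pa

Q = 13.8 L/min = 13.8/60000 = 0.00023 m³/s.
Cross-sectional area A = πD²/4 = π(0.0184)²/4 = 0.0002659 m²; mean velocity V = Q/A = 0.00023/0.0002659 = 0.865 m/s.
Reynolds number Re = ρVD/μ = 620 · 0.865 · 0.0184 / 0.000152 = 6.492e+04.
Re > 4000 → turbulent. Relative roughness ε/D = 3.5e-05/0.0184 = 0.0019. Haaland: 1/√f = -1.8 log₁₀[(0.0019/3.7)^1.11 + 6.9/6.492e+04] = -1.8 log₁₀[0.000223 + 0.000106] = 6.267, so f = 0.02546.
Darcy-Weisbach: ΔP = f(L/D)(ρV²/2) = 0.02546·(8.89/0.0184)·(620·0.865²/2) = 0.02546·483.2·231.9 = 2853 Pa.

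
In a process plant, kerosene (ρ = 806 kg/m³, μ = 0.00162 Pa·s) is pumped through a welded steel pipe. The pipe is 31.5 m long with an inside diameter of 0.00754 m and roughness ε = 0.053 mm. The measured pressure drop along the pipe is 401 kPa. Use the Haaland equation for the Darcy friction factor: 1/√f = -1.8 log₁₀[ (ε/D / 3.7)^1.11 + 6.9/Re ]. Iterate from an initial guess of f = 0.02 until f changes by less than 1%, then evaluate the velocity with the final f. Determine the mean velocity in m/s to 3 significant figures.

V ≈ 2.43 m/s

Rearranging Darcy-Weisbach: V = √(2·ΔP·D/(f·L·ρ)). With ε/D = 5.3e-05/0.00754 = 0.00703, iterate starting from f = 0.02:
  f = 0.02 → V = √(2·4.01e+05·0.00754/(0.02·31.5·806)) = 3.451 m/s; Re = ρVD/μ = 1.295e+04; f → 0.0386
  f = 0.0386 → V = 2.484 m/s; Re = 9319; f → 0.04019
  f = 0.04019 → V = 2.434 m/s; Re = 9132; f → 0.04031
Converged (Δf/f < 1%). With the final f = 0.04031: V = √(2·4.01e+05·0.00754/(0.04031·31.5·806)) = 2.431 m/s.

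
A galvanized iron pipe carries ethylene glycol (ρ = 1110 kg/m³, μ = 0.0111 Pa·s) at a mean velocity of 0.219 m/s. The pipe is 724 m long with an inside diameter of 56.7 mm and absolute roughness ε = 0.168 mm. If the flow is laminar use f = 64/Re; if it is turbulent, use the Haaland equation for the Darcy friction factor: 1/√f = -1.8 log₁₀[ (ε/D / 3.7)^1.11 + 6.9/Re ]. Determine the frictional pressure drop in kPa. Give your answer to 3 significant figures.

ΔP ≈ 17.5 kPa

Reynolds number Re = ρVD/μ = 1110 · 0.219 · 0.0567 / 0.0111 = 1242.
Re < 2300 → laminar flow, so f = 64/Re = 64/1242 = 0.05154 (the turbulent correlation is not needed).
Darcy-Weisbach: ΔP = f(L/D)(ρV²/2) = 0.05154·(724/0.0567)·(1110·0.219²/2) = 0.05154·1.277e+04·26.62 = 1.752e+04 Pa.
ΔP = 1.752e+04 Pa = 17.5 kPa.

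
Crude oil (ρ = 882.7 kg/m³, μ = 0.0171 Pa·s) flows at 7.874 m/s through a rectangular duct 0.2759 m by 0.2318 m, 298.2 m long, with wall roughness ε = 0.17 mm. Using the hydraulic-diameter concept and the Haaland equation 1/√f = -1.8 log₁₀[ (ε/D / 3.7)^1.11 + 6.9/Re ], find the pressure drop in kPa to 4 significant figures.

ΔP ≈ 671.0 kPa

Hydraulic diameter D_h = 4A/P = 4·(0.2759·0.2318)/(2·(0.2759+0.2318)) = 0.2558/1.015 = 0.2519 m.
Re = ρVD_h/μ = 882.7·7.874·0.2519/0.0171 = 1.024e+05.
ε/D_h = 0.00017/0.2519 = 0.000675; Haaland gives 1/√f = -1.8 log₁₀[7.07e-05+6.74e-05] = 6.948, so f = 0.02072.
ΔP = f(L/D_h)(ρV²/2) = 0.02072·298.2/0.2519·2.736e+04 = 6.71e+05 Pa.
ΔP = 671.0 kPa.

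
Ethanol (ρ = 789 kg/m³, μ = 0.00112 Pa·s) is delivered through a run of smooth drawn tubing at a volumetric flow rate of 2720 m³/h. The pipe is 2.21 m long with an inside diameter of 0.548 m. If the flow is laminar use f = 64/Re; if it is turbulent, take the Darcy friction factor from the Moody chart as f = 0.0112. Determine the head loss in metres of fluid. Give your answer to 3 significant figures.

Q = 2720 m³/h = 2720/3600 = 0.7556 m³/s.
Cross-sectional area A = πD²/4 = π(0.548)²/4 = 0.2359 m²; mean velocity V = Q/A = 0.7556/0.2359 = 3.203 m/s.
Reynolds number Re = ρVD/μ = 789 · 3.203 · 0.548 / 0.00112 = 1.237e+06.
Re > 4000 → turbulent; use the Moody-chart value f = 0.0112.
Darcy-Weisbach: ΔP = f(L/D)(ρV²/2) = 0.0112·(2.21/0.548)·(789·3.203²/2) = 0.0112·4.033·4048 = 182.9 Pa.
Head loss h_f = ΔP/(ρg) = 182.9/(789·9.81) = 0.0236 m.

h_f ≈ 0.0236 m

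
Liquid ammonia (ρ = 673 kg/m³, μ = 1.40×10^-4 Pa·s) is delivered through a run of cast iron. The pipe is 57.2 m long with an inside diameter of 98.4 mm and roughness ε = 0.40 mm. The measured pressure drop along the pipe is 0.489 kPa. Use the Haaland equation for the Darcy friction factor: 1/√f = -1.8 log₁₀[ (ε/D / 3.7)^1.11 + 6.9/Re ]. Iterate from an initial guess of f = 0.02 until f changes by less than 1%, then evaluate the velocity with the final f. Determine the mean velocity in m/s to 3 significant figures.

V ≈ 0.292 m/s

Rearranging Darcy-Weisbach: V = √(2·ΔP·D/(f·L·ρ)). With ε/D = 0.0004/0.0984 = 0.00407, iterate starting from f = 0.02:
  f = 0.02 → V = √(2·489·0.0984/(0.02·57.2·673)) = 0.3535 m/s; Re = ρVD/μ = 1.672e+05; f → 0.02919
  f = 0.02919 → V = 0.2926 m/s; Re = 1.384e+05; f → 0.02931
Converged (Δf/f < 1%). With the final f = 0.02931: V = √(2·489·0.0984/(0.02931·57.2·673)) = 0.292 m/s.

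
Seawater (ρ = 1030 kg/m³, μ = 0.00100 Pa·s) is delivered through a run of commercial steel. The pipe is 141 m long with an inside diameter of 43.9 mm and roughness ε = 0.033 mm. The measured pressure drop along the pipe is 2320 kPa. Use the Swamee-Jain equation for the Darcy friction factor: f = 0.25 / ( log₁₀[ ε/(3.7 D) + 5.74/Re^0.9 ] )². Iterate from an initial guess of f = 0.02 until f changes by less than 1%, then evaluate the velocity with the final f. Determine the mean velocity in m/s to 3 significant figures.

Rearranging Darcy-Weisbach: V = √(2·ΔP·D/(f·L·ρ)). With ε/D = 3.3e-05/0.0439 = 0.000752, iterate starting from f = 0.02:
  f = 0.02 → V = √(2·2.32e+06·0.0439/(0.02·141·1030)) = 8.374 m/s; Re = ρVD/μ = 3.787e+05; f → 0.01941
  f = 0.01941 → V = 8.5 m/s; Re = 3.843e+05; f → 0.0194
Converged (Δf/f < 1%). With the final f = 0.0194: V = √(2·2.32e+06·0.0439/(0.0194·141·1030)) = 8.503 m/s.

V ≈ 8.50 m/s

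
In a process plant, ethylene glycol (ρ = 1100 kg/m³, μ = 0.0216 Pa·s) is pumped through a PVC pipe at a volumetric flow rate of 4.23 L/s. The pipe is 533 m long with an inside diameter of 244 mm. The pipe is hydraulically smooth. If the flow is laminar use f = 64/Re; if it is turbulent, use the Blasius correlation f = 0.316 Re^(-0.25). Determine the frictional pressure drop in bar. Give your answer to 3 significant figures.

ΔP ≈ 0.00560 bar

Q = 4.23 L/s = 4.23/1000 = 0.00423 m³/s.
Cross-sectional area A = πD²/4 = π(0.244)²/4 = 0.04676 m²; mean velocity V = Q/A = 0.00423/0.04676 = 0.09046 m/s.
Reynolds number Re = ρVD/μ = 1100 · 0.09046 · 0.244 / 0.0216 = 1124.
Re < 2300 → laminar flow, so f = 64/Re = 64/1124 = 0.05694 (the turbulent correlation is not needed).
Darcy-Weisbach: ΔP = f(L/D)(ρV²/2) = 0.05694·(533/0.244)·(1100·0.09046²/2) = 0.05694·2184·4.501 = 559.8 Pa.
ΔP = 559.8 Pa = 0.00560 bar.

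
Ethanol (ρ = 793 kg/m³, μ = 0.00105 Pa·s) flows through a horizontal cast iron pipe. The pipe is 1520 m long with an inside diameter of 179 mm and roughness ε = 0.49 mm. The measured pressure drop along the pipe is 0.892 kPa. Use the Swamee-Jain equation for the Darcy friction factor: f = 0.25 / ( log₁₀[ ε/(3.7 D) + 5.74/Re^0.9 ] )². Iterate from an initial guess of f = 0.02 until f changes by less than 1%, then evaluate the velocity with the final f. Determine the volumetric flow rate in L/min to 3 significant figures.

Q ≈ 133 L/min

Rearranging Darcy-Weisbach: V = √(2·ΔP·D/(f·L·ρ)). With ε/D = 0.00049/0.179 = 0.00274, iterate starting from f = 0.02:
  f = 0.02 → V = √(2·892·0.179/(0.02·1520·793)) = 0.1151 m/s; Re = ρVD/μ = 1.556e+04; f → 0.03264
  f = 0.03264 → V = 0.09009 m/s; Re = 1.218e+04; f → 0.03403
  f = 0.03403 → V = 0.08824 m/s; Re = 1.193e+04; f → 0.03415
Converged (Δf/f < 1%). With the final f = 0.03415: V = √(2·892·0.179/(0.03415·1520·793)) = 0.08807 m/s.
Q = V·A = 0.08807·(π/4·0.179²) = 0.002216 m³/s = 133 L/min.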